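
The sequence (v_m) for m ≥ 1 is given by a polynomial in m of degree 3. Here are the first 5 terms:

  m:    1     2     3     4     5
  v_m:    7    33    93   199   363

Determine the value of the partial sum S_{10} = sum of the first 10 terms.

7840

1st diffs: 26, 60, 106, 164.
2nd diffs: 34, 46, 58.
3rd diffs: 12, 12 (constant).
Newton forward-difference form: v_m = 7 + 26·C(m-1,1) + 34·C(m-1,2) + 12·C(m-1,3).
Continuing: …, 597, 913, 1323, 1839, …, v_{10} = 2473.
Summing m = 1..10 (10 terms) gives 7840.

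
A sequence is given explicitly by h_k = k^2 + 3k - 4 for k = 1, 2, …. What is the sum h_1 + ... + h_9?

384

Over k = 1..9: Σk = 45, Σk² = 285.
Total = (1)·285 + (3)·45 + (-4)·9 = 384.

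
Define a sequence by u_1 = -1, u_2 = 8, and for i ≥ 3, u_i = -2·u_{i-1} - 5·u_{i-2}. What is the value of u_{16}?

-587358

Step forward from the initial values:
u_3 = -11  u_4 = -18  u_5 = 91  …  u_{13} = -47789  u_{14} = 109468  u_{15} = 20009  u_{16} = -587358.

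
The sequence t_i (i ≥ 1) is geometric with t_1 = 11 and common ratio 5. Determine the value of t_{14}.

13427734375

t_i = 11·5^(i-1).
t_{14} = 11·5^13 = 13427734375.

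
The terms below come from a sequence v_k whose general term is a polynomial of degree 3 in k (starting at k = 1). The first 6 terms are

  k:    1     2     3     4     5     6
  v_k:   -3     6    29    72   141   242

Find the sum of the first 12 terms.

1st diffs: 9, 23, 43, 69, 101.
2nd diffs: 14, 20, 26, 32.
3rd diffs: 6, 6, 6 (constant).
Newton forward-difference form: v_k = -3 + 9·C(k-1,1) + 14·C(k-1,2) + 6·C(k-1,3).
Continuing: …, 381, 564, 797, 1086, …, v_{12} = 1856.
Summing k = 1..12 (12 terms) gives 6608.

6608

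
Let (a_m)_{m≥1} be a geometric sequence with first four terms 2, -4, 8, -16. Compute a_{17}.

131072

Common ratio r = -2.
a_m = 2·(-2)^(m-1).
a_{17} = 2·(-2)^16 = 131072.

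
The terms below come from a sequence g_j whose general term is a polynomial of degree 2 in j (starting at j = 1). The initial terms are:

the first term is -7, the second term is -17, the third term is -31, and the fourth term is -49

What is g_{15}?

-511

1st diffs: -10, -14, -18.
2nd diffs: -4, -4 (constant).
So g_j = -2j^2 - 4j - 1.
Evaluating at j = 15 gives g_{15} = -511.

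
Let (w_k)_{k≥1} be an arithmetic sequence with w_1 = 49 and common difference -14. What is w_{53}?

w_k = 49 + (k - 1)·(-14).
w_{53} = 49 + 52·(-14) = -679.

-679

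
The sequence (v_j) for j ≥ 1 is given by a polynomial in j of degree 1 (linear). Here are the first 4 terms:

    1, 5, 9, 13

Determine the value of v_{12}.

45

1st diffs: 4, 4, 4 (constant).
So v_j = 4j - 3.
Evaluating at j = 12 gives v_{12} = 45.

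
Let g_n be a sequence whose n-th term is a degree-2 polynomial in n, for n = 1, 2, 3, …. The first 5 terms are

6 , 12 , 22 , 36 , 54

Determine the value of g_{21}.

1st diffs: 6, 10, 14, 18.
2nd diffs: 4, 4, 4 (constant).
So g_n = 2n^2 + 4.
Evaluating at n = 21 gives g_{21} = 886.

886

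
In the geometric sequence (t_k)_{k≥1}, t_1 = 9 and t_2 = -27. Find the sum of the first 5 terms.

549

Common ratio r = -3.
t_k = 9·(-3)^(k-1).
S = 9·((-3)^5 - 1)/(-3 - 1) = 9·(-243 - 1)/(-4) = 549.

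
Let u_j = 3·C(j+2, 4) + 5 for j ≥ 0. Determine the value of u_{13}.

4100

C(15, 4) = 1365, so u_{13} = 4100.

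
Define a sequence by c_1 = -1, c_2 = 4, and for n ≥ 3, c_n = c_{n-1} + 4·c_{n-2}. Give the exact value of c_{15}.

Applying the relation repeatedly:
c_3 = 0  c_4 = 16  c_5 = 16  …  c_{12} = 18640  c_{13} = 46864  c_{14} = 121424  c_{15} = 308880.

308880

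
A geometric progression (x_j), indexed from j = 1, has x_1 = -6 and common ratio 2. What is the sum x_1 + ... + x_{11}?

-12282

x_j = (-6)·2^(j-1).
S = (-6)·(2^11 - 1)/(2 - 1) = (-6)·(2048 - 1)/(1) = -12282.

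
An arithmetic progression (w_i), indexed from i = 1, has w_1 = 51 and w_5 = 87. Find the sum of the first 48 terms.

Common difference d = (87 - 51) / (5 - 1) = 9.
w_i = 51 + (i - 1)·9.
w_{48} = 474; S = 48·(51 + 474)/2 = 12600.

12600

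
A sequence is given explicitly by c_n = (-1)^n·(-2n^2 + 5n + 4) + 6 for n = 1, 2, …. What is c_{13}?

275

(-1)^13 = -1; -2n^2 + 5n + 4 at n=13 is -269; so c_{13} = 275.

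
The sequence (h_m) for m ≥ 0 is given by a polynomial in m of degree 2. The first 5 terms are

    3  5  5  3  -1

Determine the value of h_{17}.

-235

1st diffs: 2, 0, -2, -4.
2nd diffs: -2, -2, -2 (constant).
So h_m = -m^2 + 3m + 3.
Evaluating at m = 17 gives h_{17} = -235.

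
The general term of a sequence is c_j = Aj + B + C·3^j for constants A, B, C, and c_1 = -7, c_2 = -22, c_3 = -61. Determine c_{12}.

At j = 1, 2, 3: A + B + 3C = -7; 2A + B + 9C = -22; 3A + B + 27C = -61.
Subtracting the first from the second: A + 6C = -15.
Subtracting the second from the third: A + 18C = -39.
Solving: C = -2, A = -3, then B = 2.
Therefore c_{12} = -36 + 2 + (-2)·531441 = -1062916.

-1062916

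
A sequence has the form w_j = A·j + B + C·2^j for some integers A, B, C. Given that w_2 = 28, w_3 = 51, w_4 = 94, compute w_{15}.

163887

Plug in j = 2, 3, 4: 2A + B + 4C = 28; 3A + B + 8C = 51; 4A + B + 16C = 94.
Subtracting the first from the second: A + 4C = 23.
Subtracting the second from the third: A + 8C = 43.
Solving: C = 5, A = 3, then B = 2.
Hence w_{15} = 3·15 + 2 + 5·32768 = 163887.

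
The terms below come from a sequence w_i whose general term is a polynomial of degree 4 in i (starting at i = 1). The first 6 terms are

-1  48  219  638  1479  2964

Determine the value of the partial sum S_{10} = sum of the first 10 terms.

55391

1st diffs: 49, 171, 419, 841, 1485.
2nd diffs: 122, 248, 422, 644.
3rd diffs: 126, 174, 222.
4th diffs: 48, 48 (constant).
So w_i = 2i^4 + i^3 + 5i^2 - 3i - 6.
Continuing: 5363, 8994, 14223, 21464.
Summing i = 1..10 (10 terms) gives 55391.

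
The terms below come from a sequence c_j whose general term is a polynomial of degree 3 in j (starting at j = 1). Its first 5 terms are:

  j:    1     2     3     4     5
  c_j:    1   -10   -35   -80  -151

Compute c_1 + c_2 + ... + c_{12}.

1st diffs: -11, -25, -45, -71.
2nd diffs: -14, -20, -26.
3rd diffs: -6, -6 (constant).
Newton forward-difference form: c_j = 1 + (-11)·C(j-1,1) + (-14)·C(j-1,2) + (-6)·C(j-1,3).
Continuing: …, -254, -395, -580, -815, …, c_{12} = -1880.
Summing j = 1..12 (12 terms) gives -6764.

-6764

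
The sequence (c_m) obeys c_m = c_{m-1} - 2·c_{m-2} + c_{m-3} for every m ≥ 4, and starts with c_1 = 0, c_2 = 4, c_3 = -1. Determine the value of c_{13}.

Applying the relation repeatedly:
c_4 = -9, c_5 = -3, c_6 = 14, c_7 = 11, c_8 = -20, c_9 = -28, c_{10} = 23, c_{11} = 59, c_{12} = -15, c_{13} = -110.

-110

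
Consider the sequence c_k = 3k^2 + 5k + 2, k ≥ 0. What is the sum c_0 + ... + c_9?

Over k = 0..9: Σk = 45, Σk² = 285.
Total = (3)·285 + (5)·45 + (2)·10 = 1100.

1100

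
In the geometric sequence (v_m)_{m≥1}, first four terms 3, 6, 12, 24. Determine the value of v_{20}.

1572864

Common ratio r = 2.
v_m = 3·2^(m-1).
v_{20} = 3·2^19 = 1572864.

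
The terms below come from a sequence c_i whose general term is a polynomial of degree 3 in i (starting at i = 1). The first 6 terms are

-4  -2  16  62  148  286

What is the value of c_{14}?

4702

1st diffs: 2, 18, 46, 86, 138.
2nd diffs: 16, 28, 40, 52.
3rd diffs: 12, 12, 12 (constant).
Newton forward-difference form: c_i = -4 + 2·C(i-1,1) + 16·C(i-1,2) + 12·C(i-1,3).
At i = 14: i-1 = 13, so c_{14} = -4 + 26 + 1248 + 3432 = 4702.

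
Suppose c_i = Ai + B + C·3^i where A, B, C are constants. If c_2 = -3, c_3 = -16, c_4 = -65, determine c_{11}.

Write the equations: 2A + B + 9C = -3; 3A + B + 27C = -16; 4A + B + 81C = -65.
Subtracting the first from the second: A + 18C = -13.
Subtracting the second from the third: A + 54C = -49.
Solving: C = -1, A = 5, then B = -4.
Hence c_{11} = 5·11 + (-4) + (-1)·177147 = -177096.

-177096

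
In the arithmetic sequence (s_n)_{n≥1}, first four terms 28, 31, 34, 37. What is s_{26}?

Common difference d = 3.
s_n = 28 + (n - 1)·3.
s_{26} = 28 + 25·3 = 103.

103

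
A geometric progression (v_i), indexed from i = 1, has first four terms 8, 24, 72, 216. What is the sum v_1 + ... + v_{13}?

6377288

Common ratio r = 3.
v_i = 8·3^(i-1).
S = 8·(3^13 - 1)/(3 - 1) = 8·(1594323 - 1)/(2) = 6377288.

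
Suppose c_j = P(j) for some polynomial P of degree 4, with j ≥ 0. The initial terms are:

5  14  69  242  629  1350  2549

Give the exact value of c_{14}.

1st diffs: 9, 55, 173, 387, 721, 1199.
2nd diffs: 46, 118, 214, 334, 478.
3rd diffs: 72, 96, 120, 144.
4th diffs: 24, 24, 24 (constant).
Newton forward-difference form: c_j = 5 + 9·C(j,1) + 46·C(j,2) + 72·C(j,3) + 24·C(j,4).
At j = 14: j = 14, so c_{14} = 5 + 126 + 4186 + 26208 + 24024 = 54549.

54549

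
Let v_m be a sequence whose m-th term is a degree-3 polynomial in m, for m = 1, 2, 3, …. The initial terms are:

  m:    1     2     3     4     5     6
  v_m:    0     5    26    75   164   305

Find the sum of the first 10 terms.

1st diffs: 5, 21, 49, 89, 141.
2nd diffs: 16, 28, 40, 52.
3rd diffs: 12, 12, 12 (constant).
Newton forward-difference form: v_m = 5·C(m-1,1) + 16·C(m-1,2) + 12·C(m-1,3).
Continuing: 510, 791, 1160, 1629.
Summing m = 1..10 (10 terms) gives 4665.

4665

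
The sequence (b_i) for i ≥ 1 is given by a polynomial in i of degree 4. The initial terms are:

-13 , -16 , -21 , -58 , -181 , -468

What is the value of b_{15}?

1st diffs: -3, -5, -37, -123, -287.
2nd diffs: -2, -32, -86, -164.
3rd diffs: -30, -54, -78.
4th diffs: -24, -24 (constant).
Newton forward-difference form: b_i = -13 + (-3)·C(i-1,1) + (-2)·C(i-1,2) + (-30)·C(i-1,3) + (-24)·C(i-1,4).
At i = 15: i-1 = 14, so b_{15} = -13 - 42 - 182 - 10920 - 24024 = -35181.

-35181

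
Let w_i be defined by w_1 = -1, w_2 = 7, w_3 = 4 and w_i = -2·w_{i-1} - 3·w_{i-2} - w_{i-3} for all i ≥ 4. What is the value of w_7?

-95

w_4 = -28, w_5 = 37, w_6 = 6, w_7 = -95.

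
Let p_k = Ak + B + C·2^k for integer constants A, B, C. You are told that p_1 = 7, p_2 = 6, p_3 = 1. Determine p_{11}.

-4055

The three given values yield: A + B + 2C = 7; 2A + B + 4C = 6; 3A + B + 8C = 1.
Subtracting the first from the second: A + 2C = -1.
Subtracting the second from the third: A + 4C = -5.
Solving: C = -2, A = 3, then B = 8.
So p_k = 3·k + 8 + (-2)·2^k; at k=11 this is -4055.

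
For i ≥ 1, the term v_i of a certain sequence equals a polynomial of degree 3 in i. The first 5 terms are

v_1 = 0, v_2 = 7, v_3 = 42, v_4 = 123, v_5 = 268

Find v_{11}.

3490

1st diffs: 7, 35, 81, 145.
2nd diffs: 28, 46, 64.
3rd diffs: 18, 18 (constant).
So v_i = 3i^3 - 4i^2 - 2i + 3.
Evaluating at i = 11 gives v_{11} = 3490.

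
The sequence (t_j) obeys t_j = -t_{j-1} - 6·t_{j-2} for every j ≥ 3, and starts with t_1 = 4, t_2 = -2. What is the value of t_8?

Applying the relation repeatedly:
t_3 = -22, t_4 = 34, t_5 = 98, t_6 = -302, t_7 = -286, t_8 = 2098.

2098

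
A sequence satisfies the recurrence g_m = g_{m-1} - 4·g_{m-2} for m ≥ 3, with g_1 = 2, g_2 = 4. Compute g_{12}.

1516

Compute successive terms:
g_3 = -4  g_4 = -20  g_5 = -4  g_6 = 76  g_7 = 92  g_8 = -212  g_9 = -580  g_{10} = 268  g_{11} = 2588  g_{12} = 1516.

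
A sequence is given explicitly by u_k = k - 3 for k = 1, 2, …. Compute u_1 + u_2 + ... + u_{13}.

Over k = 1..13: Σk = 91.
Total = (1)·91 + (-3)·13 = 52.

52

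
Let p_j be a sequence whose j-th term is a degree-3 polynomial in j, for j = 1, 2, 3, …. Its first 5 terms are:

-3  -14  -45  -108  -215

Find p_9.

1st diffs: -11, -31, -63, -107.
2nd diffs: -20, -32, -44.
3rd diffs: -12, -12 (constant).
Newton forward-difference form: p_j = -3 + (-11)·C(j-1,1) + (-20)·C(j-1,2) + (-12)·C(j-1,3).
At j = 9: j-1 = 8, so p_9 = -3 - 88 - 560 - 672 = -1323.

-1323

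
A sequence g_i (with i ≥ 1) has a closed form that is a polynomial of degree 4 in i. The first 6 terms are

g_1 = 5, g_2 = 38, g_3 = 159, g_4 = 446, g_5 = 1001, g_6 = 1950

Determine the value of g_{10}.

13046

1st diffs: 33, 121, 287, 555, 949.
2nd diffs: 88, 166, 268, 394.
3rd diffs: 78, 102, 126.
4th diffs: 24, 24 (constant).
Newton forward-difference form: g_i = 5 + 33·C(i-1,1) + 88·C(i-1,2) + 78·C(i-1,3) + 24·C(i-1,4).
At i = 10: i-1 = 9, so g_{10} = 5 + 297 + 3168 + 6552 + 3024 = 13046.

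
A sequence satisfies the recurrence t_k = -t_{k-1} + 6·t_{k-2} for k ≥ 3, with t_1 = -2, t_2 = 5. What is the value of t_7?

-1325

Step forward from the initial values:
t_3 = -17;  t_4 = 47;  t_5 = -149;  t_6 = 431;  t_7 = -1325.
(Characteristic roots are 2 and -3.)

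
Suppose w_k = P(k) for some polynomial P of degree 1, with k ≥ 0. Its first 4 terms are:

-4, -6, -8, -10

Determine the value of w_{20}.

-44

1st diffs: -2, -2, -2 (constant).
So w_k = -2k - 4.
Evaluating at k = 20 gives w_{20} = -44.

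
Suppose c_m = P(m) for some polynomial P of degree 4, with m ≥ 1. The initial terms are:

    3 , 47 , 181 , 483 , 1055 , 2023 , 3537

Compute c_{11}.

18893

1st diffs: 44, 134, 302, 572, 968, 1514.
2nd diffs: 90, 168, 270, 396, 546.
3rd diffs: 78, 102, 126, 150.
4th diffs: 24, 24, 24 (constant).
Newton forward-difference form: c_m = 3 + 44·C(m-1,1) + 90·C(m-1,2) + 78·C(m-1,3) + 24·C(m-1,4).
At m = 11: m-1 = 10, so c_{11} = 3 + 440 + 4050 + 9360 + 5040 = 18893.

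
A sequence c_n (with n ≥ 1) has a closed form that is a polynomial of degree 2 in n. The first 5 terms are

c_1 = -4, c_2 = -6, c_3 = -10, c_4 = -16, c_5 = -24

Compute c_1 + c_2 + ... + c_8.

1st diffs: -2, -4, -6, -8.
2nd diffs: -2, -2, -2 (constant).
Newton forward-difference form: c_n = -4 + (-2)·C(n-1,1) + (-2)·C(n-1,2).
Continuing: -34, -46, -60.
Summing n = 1..8 (8 terms) gives -200.

-200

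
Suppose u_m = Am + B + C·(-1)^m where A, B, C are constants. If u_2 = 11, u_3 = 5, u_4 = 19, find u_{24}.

The three given values yield: 2A + B + C = 11; 3A + B - C = 5; 4A + B + C = 19.
Subtracting the first from the second: A - 2C = -6.
Subtracting the second from the third: A + 2C = 14.
Solving: C = 5, A = 4, then B = -2.
Therefore u_{24} = 96 + (-2) + 5·1 = 99.

99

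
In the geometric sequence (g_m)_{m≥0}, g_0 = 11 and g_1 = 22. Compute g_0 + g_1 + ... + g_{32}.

Common ratio r = 2.
g_m = 11·2^(m-0).
S = 11·(2^33 - 1)/(2 - 1) = 11·(8589934592 - 1)/(1) = 94489280501.

94489280501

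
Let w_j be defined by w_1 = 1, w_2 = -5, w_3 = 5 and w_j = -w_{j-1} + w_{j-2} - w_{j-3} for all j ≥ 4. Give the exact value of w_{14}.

Compute successive terms:
w_4 = -11;  w_5 = 21;  w_6 = -37;  …;  w_{11} = 789;  w_{12} = -1451;  w_{13} = 2669;  w_{14} = -4909.

-4909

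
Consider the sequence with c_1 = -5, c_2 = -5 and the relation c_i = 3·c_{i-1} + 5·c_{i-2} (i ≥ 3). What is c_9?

-194360

Step forward from the initial values:
c_3 = -40, c_4 = -145, c_5 = -635, c_6 = -2630, c_7 = -11065, c_8 = -46345, c_9 = -194360.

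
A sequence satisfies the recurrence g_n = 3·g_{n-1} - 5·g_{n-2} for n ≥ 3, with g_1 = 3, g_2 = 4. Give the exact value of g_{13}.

Iterate the recurrence:
g_3 = -3;  g_4 = -29;  g_5 = -72;  …;  g_{10} = 979;  g_{11} = -5328;  g_{12} = -20879;  g_{13} = -35997.

-35997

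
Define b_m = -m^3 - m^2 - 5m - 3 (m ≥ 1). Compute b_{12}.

-1935

b_{12} = -1·12^3 - 1·12^2 - 5·12 - 3 = -1935.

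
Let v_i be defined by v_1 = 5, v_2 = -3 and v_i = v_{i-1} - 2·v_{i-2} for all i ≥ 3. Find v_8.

-71

Compute successive terms:
v_3 = -13  v_4 = -7  v_5 = 19  v_6 = 33  v_7 = -5  v_8 = -71.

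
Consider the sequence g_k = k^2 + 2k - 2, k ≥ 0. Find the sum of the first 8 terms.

Over k = 0..7: Σk = 28, Σk² = 140.
Total = (1)·140 + (2)·28 + (-2)·8 = 180.

180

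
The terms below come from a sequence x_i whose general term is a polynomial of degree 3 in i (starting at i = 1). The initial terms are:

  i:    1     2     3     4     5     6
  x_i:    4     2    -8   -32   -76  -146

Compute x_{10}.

1st diffs: -2, -10, -24, -44, -70.
2nd diffs: -8, -14, -20, -26.
3rd diffs: -6, -6, -6 (constant).
Newton forward-difference form: x_i = 4 + (-2)·C(i-1,1) + (-8)·C(i-1,2) + (-6)·C(i-1,3).
At i = 10: i-1 = 9, so x_{10} = 4 - 18 - 288 - 504 = -806.

-806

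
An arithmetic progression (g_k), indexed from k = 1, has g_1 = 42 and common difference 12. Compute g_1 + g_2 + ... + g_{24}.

4320

g_k = 42 + (k - 1)·12.
g_{24} = 318; S = 24·(42 + 318)/2 = 4320.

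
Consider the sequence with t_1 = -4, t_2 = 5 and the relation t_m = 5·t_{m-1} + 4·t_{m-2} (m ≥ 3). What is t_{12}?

70913345

Iterate the recurrence:
t_3 = 9;  t_4 = 65;  t_5 = 361;  t_6 = 2065;  t_7 = 11769;  t_8 = 67105;  t_9 = 382601;  t_{10} = 2181425;  t_{11} = 12437529;  t_{12} = 70913345.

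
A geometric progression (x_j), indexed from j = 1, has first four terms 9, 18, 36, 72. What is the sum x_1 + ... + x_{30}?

Common ratio r = 2.
x_j = 9·2^(j-1).
S = 9·(2^30 - 1)/(2 - 1) = 9·(1073741824 - 1)/(1) = 9663676407.

9663676407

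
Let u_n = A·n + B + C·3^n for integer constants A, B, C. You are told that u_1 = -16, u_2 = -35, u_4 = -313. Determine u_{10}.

-236155

Plug in n = 1, 2, 4: A + B + 3C = -16; 2A + B + 9C = -35; 4A + B + 81C = -313.
Subtracting the first from the second: A + 6C = -19.
Subtracting the second from the third: 2A + 72C = -278.
Solving: C = -4, A = 5, then B = -9.
Therefore u_{10} = 50 + (-9) + (-4)·59049 = -236155.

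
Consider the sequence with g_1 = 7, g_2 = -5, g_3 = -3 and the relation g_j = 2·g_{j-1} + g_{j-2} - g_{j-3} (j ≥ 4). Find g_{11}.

-4674

Step forward from the initial values:
g_4 = -18; g_5 = -34; g_6 = -83; g_7 = -182; g_8 = -413; g_9 = -925; g_{10} = -2081; g_{11} = -4674.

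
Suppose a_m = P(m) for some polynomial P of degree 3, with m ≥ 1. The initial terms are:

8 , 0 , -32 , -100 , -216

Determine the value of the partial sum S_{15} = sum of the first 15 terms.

-28020

1st diffs: -8, -32, -68, -116.
2nd diffs: -24, -36, -48.
3rd diffs: -12, -12 (constant).
So a_m = -2m^3 + 6m + 4.
Continuing: …, -392, -640, -972, -1400, …, a_{15} = -6656.
Summing m = 1..15 (15 terms) gives -28020.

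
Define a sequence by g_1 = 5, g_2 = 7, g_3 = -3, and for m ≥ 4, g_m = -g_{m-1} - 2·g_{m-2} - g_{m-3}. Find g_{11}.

Step forward from the initial values:
g_4 = -16  g_5 = 15  g_6 = 20  g_7 = -34  g_8 = -21  g_9 = 69  g_{10} = 7  g_{11} = -124.

-124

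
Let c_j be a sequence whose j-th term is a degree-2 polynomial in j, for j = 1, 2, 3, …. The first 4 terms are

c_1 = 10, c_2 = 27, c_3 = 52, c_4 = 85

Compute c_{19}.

1st diffs: 17, 25, 33.
2nd diffs: 8, 8 (constant).
So c_j = 4j^2 + 5j + 1.
Evaluating at j = 19 gives c_{19} = 1540.

1540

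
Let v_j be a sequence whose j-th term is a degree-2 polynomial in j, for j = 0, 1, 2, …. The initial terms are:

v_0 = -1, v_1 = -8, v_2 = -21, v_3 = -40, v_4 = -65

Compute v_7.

1st diffs: -7, -13, -19, -25.
2nd diffs: -6, -6, -6 (constant).
Newton forward-difference form: v_j = -1 + (-7)·C(j,1) + (-6)·C(j,2).
At j = 7: j = 7, so v_7 = -1 - 49 - 126 = -176.

-176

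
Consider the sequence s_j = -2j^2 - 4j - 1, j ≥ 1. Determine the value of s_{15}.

s_{15} = -2·15^2 - 4·15 - 1 = -511.

-511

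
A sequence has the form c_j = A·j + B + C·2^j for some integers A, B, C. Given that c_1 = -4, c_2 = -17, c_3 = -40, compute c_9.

-2578

At j = 1, 2, 3: A + B + 2C = -4; 2A + B + 4C = -17; 3A + B + 8C = -40.
Subtracting the first from the second: A + 2C = -13.
Subtracting the second from the third: A + 4C = -23.
Solving: C = -5, A = -3, then B = 9.
Hence c_9 = -3·9 + 9 + (-5)·512 = -2578.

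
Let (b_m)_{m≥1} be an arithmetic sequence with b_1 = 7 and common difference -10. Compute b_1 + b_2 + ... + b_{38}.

-6764

b_m = 7 + (m - 1)·(-10).
b_{38} = -363; S = 38·(7 + (-363))/2 = -6764.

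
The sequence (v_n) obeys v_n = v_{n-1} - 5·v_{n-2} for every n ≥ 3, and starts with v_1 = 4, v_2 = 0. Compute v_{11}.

Step forward from the initial values:
v_3 = -20; v_4 = -20; v_5 = 80; v_6 = 180; v_7 = -220; v_8 = -1120; v_9 = -20; v_{10} = 5580; v_{11} = 5680.

5680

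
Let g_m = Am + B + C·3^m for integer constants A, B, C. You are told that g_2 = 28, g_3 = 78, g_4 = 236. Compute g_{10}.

177116

Write the equations: 2A + B + 9C = 28; 3A + B + 27C = 78; 4A + B + 81C = 236.
Subtracting the first from the second: A + 18C = 50.
Subtracting the second from the third: A + 54C = 158.
Solving: C = 3, A = -4, then B = 9.
Therefore g_{10} = -40 + 9 + 3·59049 = 177116.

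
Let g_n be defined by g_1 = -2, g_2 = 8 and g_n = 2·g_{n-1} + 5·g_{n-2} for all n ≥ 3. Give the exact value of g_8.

Applying the relation repeatedly:
g_3 = 6;  g_4 = 52;  g_5 = 134;  g_6 = 528;  g_7 = 1726;  g_8 = 6092.

6092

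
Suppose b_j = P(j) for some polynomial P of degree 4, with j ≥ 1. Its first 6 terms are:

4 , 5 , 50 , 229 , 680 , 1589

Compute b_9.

9644

1st diffs: 1, 45, 179, 451, 909.
2nd diffs: 44, 134, 272, 458.
3rd diffs: 90, 138, 186.
4th diffs: 48, 48 (constant).
Newton forward-difference form: b_j = 4 + 1·C(j-1,1) + 44·C(j-1,2) + 90·C(j-1,3) + 48·C(j-1,4).
At j = 9: j-1 = 8, so b_9 = 4 + 8 + 1232 + 5040 + 3360 = 9644.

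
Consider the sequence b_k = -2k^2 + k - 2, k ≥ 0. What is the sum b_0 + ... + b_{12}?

Over k = 0..12: Σk = 78, Σk² = 650.
Total = (-2)·650 + (1)·78 + (-2)·13 = -1248.

-1248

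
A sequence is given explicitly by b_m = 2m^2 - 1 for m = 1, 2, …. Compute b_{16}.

511

b_{16} = 2·16^2 - 1 = 511.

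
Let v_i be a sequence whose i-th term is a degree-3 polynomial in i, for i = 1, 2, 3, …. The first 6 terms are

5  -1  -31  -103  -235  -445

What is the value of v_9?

1st diffs: -6, -30, -72, -132, -210.
2nd diffs: -24, -42, -60, -78.
3rd diffs: -18, -18, -18 (constant).
Newton forward-difference form: v_i = 5 + (-6)·C(i-1,1) + (-24)·C(i-1,2) + (-18)·C(i-1,3).
At i = 9: i-1 = 8, so v_9 = 5 - 48 - 672 - 1008 = -1723.

-1723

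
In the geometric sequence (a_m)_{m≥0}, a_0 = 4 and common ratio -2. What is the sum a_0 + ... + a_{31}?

-5726623060

a_m = 4·(-2)^(m-0).
S = 4·((-2)^32 - 1)/(-2 - 1) = 4·(4294967296 - 1)/(-3) = -5726623060.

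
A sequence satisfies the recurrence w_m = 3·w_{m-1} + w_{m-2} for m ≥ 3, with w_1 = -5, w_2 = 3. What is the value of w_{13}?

694435

Applying the relation repeatedly:
w_3 = 4; w_4 = 15; w_5 = 49; …; w_{10} = 19275; w_{11} = 63661; w_{12} = 210258; w_{13} = 694435.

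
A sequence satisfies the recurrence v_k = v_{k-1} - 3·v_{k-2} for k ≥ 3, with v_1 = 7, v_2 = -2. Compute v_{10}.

Iterate the recurrence:
v_3 = -23  v_4 = -17  v_5 = 52  v_6 = 103  v_7 = -53  v_8 = -362  v_9 = -203  v_{10} = 883.

883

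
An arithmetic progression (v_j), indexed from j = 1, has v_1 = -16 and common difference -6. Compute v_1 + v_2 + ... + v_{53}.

v_j = -16 + (j - 1)·(-6).
v_{53} = -328; S = 53·(-16 + (-328))/2 = -9116.

-9116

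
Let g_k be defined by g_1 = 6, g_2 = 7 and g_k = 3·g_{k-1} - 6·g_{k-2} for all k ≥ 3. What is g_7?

Applying the relation repeatedly:
g_3 = -15;  g_4 = -87;  g_5 = -171;  g_6 = 9;  g_7 = 1053.

1053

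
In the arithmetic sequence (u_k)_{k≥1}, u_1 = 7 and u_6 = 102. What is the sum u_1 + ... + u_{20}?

3750

Common difference d = (102 - 7) / (6 - 1) = 19.
u_k = 7 + (k - 1)·19.
u_{20} = 368; S = 20·(7 + 368)/2 = 3750.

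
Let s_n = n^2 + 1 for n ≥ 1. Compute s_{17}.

s_{17} = 1·17^2 + 1 = 290.

290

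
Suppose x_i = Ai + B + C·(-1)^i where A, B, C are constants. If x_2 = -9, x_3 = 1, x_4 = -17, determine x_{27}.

-95

At i = 2, 3, 4: 2A + B + C = -9; 3A + B - C = 1; 4A + B + C = -17.
Subtracting the first from the second: A - 2C = 10.
Subtracting the second from the third: A + 2C = -18.
Solving: C = -7, A = -4, then B = 6.
Hence x_{27} = -4·27 + 6 + (-7)·(-1) = -95.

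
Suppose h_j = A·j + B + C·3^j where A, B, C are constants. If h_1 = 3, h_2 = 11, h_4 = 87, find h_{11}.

Write the equations: A + B + 3C = 3; 2A + B + 9C = 11; 4A + B + 81C = 87.
Subtracting the first from the second: A + 6C = 8.
Subtracting the second from the third: 2A + 72C = 76.
Solving: C = 1, A = 2, then B = -2.
Hence h_{11} = 2·11 + (-2) + 1·177147 = 177167.

177167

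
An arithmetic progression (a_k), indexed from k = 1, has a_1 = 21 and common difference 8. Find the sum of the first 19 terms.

1767

a_k = 21 + (k - 1)·8.
a_{19} = 165; S = 19·(21 + 165)/2 = 1767.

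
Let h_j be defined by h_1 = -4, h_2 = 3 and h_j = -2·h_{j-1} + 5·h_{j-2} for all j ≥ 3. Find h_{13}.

-5097424

Step forward from the initial values:
h_3 = -26; h_4 = 67; h_5 = -264; …; h_{10} = 124123; h_{11} = -428466; h_{12} = 1477547; h_{13} = -5097424.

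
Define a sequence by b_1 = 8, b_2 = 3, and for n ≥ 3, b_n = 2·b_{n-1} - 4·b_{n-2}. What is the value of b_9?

b_3 = -26; b_4 = -64; b_5 = -24; b_6 = 208; b_7 = 512; b_8 = 192; b_9 = -1664.

-1664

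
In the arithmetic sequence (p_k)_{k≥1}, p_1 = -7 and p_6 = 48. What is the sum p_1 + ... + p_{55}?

Common difference d = (48 - (-7)) / (6 - 1) = 11.
p_k = -7 + (k - 1)·11.
p_{55} = 587; S = 55·(-7 + 587)/2 = 15950.

15950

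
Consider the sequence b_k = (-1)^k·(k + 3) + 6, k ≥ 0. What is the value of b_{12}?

21

(-1)^12 = 1; k + 3 at k=12 is 15; so b_{12} = 21.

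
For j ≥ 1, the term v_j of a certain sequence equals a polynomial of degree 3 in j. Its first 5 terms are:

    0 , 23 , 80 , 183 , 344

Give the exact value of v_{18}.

13175

1st diffs: 23, 57, 103, 161.
2nd diffs: 34, 46, 58.
3rd diffs: 12, 12 (constant).
Newton forward-difference form: v_j = 23·C(j-1,1) + 34·C(j-1,2) + 12·C(j-1,3).
At j = 18: j-1 = 17, so v_{18} = 391 + 4624 + 8160 = 13175.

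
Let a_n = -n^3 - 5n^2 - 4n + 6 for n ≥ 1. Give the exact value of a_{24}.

a_{24} = -1·24^3 - 5·24^2 - 4·24 + 6 = -16794.

-16794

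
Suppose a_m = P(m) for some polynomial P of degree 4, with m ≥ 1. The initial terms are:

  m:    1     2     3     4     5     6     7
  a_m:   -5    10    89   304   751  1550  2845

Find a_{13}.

1st diffs: 15, 79, 215, 447, 799, 1295.
2nd diffs: 64, 136, 232, 352, 496.
3rd diffs: 72, 96, 120, 144.
4th diffs: 24, 24, 24 (constant).
Newton forward-difference form: a_m = -5 + 15·C(m-1,1) + 64·C(m-1,2) + 72·C(m-1,3) + 24·C(m-1,4).
At m = 13: m-1 = 12, so a_{13} = -5 + 180 + 4224 + 15840 + 11880 = 32119.

32119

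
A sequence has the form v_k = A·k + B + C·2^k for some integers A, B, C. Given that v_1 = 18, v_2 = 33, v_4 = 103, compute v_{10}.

5173

Plug in k = 1, 2, 4: A + B + 2C = 18; 2A + B + 4C = 33; 4A + B + 16C = 103.
Subtracting the first from the second: A + 2C = 15.
Subtracting the second from the third: 2A + 12C = 70.
Solving: C = 5, A = 5, then B = 3.
Hence v_{10} = 5·10 + 3 + 5·1024 = 5173.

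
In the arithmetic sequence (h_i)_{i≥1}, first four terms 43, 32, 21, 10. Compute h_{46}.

Common difference d = -11.
h_i = 43 + (i - 1)·(-11).
h_{46} = 43 + 45·(-11) = -452.

-452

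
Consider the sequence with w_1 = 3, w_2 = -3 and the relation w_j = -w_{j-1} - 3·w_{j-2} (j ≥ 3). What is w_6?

Step forward from the initial values:
w_3 = -6; w_4 = 15; w_5 = 3; w_6 = -48.

-48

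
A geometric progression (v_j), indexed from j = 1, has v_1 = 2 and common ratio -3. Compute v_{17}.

86093442

v_j = 2·(-3)^(j-1).
v_{17} = 2·(-3)^16 = 86093442.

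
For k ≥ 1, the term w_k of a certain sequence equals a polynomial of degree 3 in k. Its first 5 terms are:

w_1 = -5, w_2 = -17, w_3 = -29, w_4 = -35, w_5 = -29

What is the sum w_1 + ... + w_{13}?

3289

1st diffs: -12, -12, -6, 6.
2nd diffs: 0, 6, 12.
3rd diffs: 6, 6 (constant).
Newton forward-difference form: w_k = -5 + (-12)·C(k-1,1) + 6·C(k-1,3).
Continuing: …, -5, 43, 121, 235, …, w_{13} = 1171.
Summing k = 1..13 (13 terms) gives 3289.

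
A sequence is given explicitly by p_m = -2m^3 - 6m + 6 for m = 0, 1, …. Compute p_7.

p_7 = -2·7^3 - 6·7 + 6 = -722.

-722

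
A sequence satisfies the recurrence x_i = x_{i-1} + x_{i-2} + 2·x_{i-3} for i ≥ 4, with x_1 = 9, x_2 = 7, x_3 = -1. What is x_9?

x_4 = 24, x_5 = 37, x_6 = 59, x_7 = 144, x_8 = 277, x_9 = 539.

539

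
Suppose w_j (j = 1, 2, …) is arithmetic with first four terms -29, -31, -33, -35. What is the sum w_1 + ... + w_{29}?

Common difference d = -2.
w_j = -29 + (j - 1)·(-2).
w_{29} = -85; S = 29·(-29 + (-85))/2 = -1653.

-1653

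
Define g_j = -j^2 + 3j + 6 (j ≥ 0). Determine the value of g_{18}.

-264

g_{18} = -1·18^2 + 3·18 + 6 = -264.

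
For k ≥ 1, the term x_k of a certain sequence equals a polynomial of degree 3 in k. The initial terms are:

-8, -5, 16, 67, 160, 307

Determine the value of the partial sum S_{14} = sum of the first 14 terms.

18725

1st diffs: 3, 21, 51, 93, 147.
2nd diffs: 18, 30, 42, 54.
3rd diffs: 12, 12, 12 (constant).
Newton forward-difference form: x_k = -8 + 3·C(k-1,1) + 18·C(k-1,2) + 12·C(k-1,3).
Continuing: …, 520, 811, 1192, 1675, …, x_{14} = 4867.
Summing k = 1..14 (14 terms) gives 18725.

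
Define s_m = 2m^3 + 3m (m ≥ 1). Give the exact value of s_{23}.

24403

s_{23} = 2·23^3 + 3·23 = 24403.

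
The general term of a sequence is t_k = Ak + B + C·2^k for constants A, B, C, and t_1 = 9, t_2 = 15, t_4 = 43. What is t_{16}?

At k = 1, 2, 4: A + B + 2C = 9; 2A + B + 4C = 15; 4A + B + 16C = 43.
Subtracting the first from the second: A + 2C = 6.
Subtracting the second from the third: 2A + 12C = 28.
Solving: C = 2, A = 2, then B = 3.
Therefore t_{16} = 32 + 3 + 2·65536 = 131107.

131107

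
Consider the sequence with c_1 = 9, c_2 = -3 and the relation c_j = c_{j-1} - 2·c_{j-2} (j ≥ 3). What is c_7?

3

Iterate the recurrence:
c_3 = -21; c_4 = -15; c_5 = 27; c_6 = 57; c_7 = 3.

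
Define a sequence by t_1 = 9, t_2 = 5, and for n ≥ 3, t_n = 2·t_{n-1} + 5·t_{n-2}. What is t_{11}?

Compute successive terms:
t_3 = 55  t_4 = 135  t_5 = 545  t_6 = 1765  t_7 = 6255  t_8 = 21335  t_9 = 73945  t_{10} = 254565  t_{11} = 878855.

878855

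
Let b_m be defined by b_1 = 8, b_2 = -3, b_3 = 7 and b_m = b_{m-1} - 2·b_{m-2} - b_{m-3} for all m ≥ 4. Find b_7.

-16

Applying the relation repeatedly:
b_4 = 5  b_5 = -6  b_6 = -23  b_7 = -16.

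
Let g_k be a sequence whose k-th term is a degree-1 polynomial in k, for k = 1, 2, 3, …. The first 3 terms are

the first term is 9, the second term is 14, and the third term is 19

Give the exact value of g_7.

39

1st diffs: 5, 5 (constant).
So g_k = 5k + 4.
Evaluating at k = 7 gives g_7 = 39.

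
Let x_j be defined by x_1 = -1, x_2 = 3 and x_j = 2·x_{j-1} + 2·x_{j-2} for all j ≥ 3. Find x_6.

Applying the relation repeatedly:
x_3 = 4  x_4 = 14  x_5 = 36  x_6 = 100.

100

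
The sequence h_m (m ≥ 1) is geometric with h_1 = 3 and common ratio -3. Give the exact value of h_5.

h_m = 3·(-3)^(m-1).
h_5 = 3·(-3)^4 = 243.

243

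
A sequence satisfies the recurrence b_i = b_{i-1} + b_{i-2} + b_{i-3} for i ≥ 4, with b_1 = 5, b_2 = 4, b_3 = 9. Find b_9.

361

b_4 = 18;  b_5 = 31;  b_6 = 58;  b_7 = 107;  b_8 = 196;  b_9 = 361.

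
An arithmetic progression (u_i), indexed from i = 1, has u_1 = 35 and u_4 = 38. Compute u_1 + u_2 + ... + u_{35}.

Common difference d = (38 - 35) / (4 - 1) = 1.
u_i = 35 + (i - 1)·1.
u_{35} = 69; S = 35·(35 + 69)/2 = 1820.

1820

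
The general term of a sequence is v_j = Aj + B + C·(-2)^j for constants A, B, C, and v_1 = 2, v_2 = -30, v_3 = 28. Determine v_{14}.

-81954

At j = 1, 2, 3: A + B - 2C = 2; 2A + B + 4C = -30; 3A + B - 8C = 28.
Subtracting the first from the second: A + 6C = -32.
Subtracting the second from the third: A - 12C = 58.
Solving: C = -5, A = -2, then B = -6.
Therefore v_{14} = -28 + (-6) + (-5)·16384 = -81954.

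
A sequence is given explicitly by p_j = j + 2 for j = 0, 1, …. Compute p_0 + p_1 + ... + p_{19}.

230

Over j = 0..19: Σj = 190.
Total = (1)·190 + (2)·20 = 230.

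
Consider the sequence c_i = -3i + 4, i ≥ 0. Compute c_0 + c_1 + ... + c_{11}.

-150

Over i = 0..11: Σi = 66.
Total = (-3)·66 + (4)·12 = -150.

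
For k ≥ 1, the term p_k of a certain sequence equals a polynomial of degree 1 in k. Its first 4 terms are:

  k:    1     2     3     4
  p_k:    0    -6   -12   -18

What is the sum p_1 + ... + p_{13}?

1st diffs: -6, -6, -6 (constant).
So p_k = -6k + 6.
Continuing: …, -24, -30, -36, -42, …, p_{13} = -72.
Summing k = 1..13 (13 terms) gives -468.

-468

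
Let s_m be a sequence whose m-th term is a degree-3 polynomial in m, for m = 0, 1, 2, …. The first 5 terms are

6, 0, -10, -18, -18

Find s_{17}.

3440

1st diffs: -6, -10, -8, 0.
2nd diffs: -4, 2, 8.
3rd diffs: 6, 6 (constant).
So s_m = m^3 - 5m^2 - 2m + 6.
Evaluating at m = 17 gives s_{17} = 3440.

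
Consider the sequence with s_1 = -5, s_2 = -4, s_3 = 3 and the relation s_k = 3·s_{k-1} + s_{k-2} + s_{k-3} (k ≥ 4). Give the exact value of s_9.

-13

s_4 = 0, s_5 = -1, s_6 = 0, s_7 = -1, s_8 = -4, s_9 = -13.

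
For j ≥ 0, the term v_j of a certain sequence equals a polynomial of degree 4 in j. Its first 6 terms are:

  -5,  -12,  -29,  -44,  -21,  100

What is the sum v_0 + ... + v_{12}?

1st diffs: -7, -17, -15, 23, 121.
2nd diffs: -10, 2, 38, 98.
3rd diffs: 12, 36, 60.
4th diffs: 24, 24 (constant).
Newton forward-difference form: v_j = -5 + (-7)·C(j,1) + (-10)·C(j,2) + 12·C(j,3) + 24·C(j,4).
Continuing: …, 403, 996, 2011, 3604, …, v_{12} = 13771.
Summing j = 0..12 (13 terms) gives 35997.

35997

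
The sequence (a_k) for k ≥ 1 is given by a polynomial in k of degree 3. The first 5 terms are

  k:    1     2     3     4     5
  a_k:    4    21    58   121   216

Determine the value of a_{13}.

1st diffs: 17, 37, 63, 95.
2nd diffs: 20, 26, 32.
3rd diffs: 6, 6 (constant).
Newton forward-difference form: a_k = 4 + 17·C(k-1,1) + 20·C(k-1,2) + 6·C(k-1,3).
At k = 13: k-1 = 12, so a_{13} = 4 + 204 + 1320 + 1320 = 2848.

2848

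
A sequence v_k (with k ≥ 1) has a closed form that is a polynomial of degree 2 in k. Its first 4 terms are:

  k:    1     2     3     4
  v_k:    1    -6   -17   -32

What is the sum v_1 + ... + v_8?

-412

1st diffs: -7, -11, -15.
2nd diffs: -4, -4 (constant).
So v_k = -2k^2 - k + 4.
Continuing: -51, -74, -101, -132.
Summing k = 1..8 (8 terms) gives -412.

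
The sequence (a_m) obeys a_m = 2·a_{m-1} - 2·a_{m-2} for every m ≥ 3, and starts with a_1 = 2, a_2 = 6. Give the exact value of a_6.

-24

Compute successive terms:
a_3 = 8; a_4 = 4; a_5 = -8; a_6 = -24.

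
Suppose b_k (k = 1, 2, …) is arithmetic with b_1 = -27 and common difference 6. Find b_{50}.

267

b_k = -27 + (k - 1)·6.
b_{50} = -27 + 49·6 = 267.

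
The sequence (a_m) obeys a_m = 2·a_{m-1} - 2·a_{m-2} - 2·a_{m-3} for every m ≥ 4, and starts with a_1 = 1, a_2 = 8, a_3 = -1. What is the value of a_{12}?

Iterate the recurrence:
a_4 = -20  a_5 = -54  a_6 = -66  a_7 = 16  a_8 = 272  a_9 = 644  a_{10} = 712  a_{11} = -408  a_{12} = -3528.

-3528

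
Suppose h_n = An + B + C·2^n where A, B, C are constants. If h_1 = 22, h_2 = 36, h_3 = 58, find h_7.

Write the equations: A + B + 2C = 22; 2A + B + 4C = 36; 3A + B + 8C = 58.
Subtracting the first from the second: A + 2C = 14.
Subtracting the second from the third: A + 4C = 22.
Solving: C = 4, A = 6, then B = 8.
So h_n = 6·n + 8 + 4·2^n; at n=7 this is 562.

562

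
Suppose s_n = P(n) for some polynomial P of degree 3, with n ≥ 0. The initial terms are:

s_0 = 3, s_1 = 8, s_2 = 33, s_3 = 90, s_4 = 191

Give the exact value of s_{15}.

1st diffs: 5, 25, 57, 101.
2nd diffs: 20, 32, 44.
3rd diffs: 12, 12 (constant).
Newton forward-difference form: s_n = 3 + 5·C(n,1) + 20·C(n,2) + 12·C(n,3).
At n = 15: n = 15, so s_{15} = 3 + 75 + 2100 + 5460 = 7638.

7638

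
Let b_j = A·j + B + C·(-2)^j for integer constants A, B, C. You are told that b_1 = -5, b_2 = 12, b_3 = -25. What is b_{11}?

The three given values yield: A + B - 2C = -5; 2A + B + 4C = 12; 3A + B - 8C = -25.
Subtracting the first from the second: A + 6C = 17.
Subtracting the second from the third: A - 12C = -37.
Solving: C = 3, A = -1, then B = 2.
So b_j = -1·j + 2 + 3·(-2)^j; at j=11 this is -6153.

-6153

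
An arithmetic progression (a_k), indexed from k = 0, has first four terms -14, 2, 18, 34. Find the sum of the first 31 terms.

Common difference d = 16.
a_k = -14 + (k - 0)·16.
a_{30} = 466; S = 31·(-14 + 466)/2 = 7006.

7006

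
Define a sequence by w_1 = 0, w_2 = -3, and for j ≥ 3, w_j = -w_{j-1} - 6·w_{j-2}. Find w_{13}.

-36465

Compute successive terms:
w_3 = 3;  w_4 = 15;  w_5 = -33;  …;  w_{10} = 1095;  w_{11} = 8607;  w_{12} = -15177;  w_{13} = -36465.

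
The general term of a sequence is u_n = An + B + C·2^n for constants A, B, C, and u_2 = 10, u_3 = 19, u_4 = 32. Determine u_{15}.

32839

At n = 2, 3, 4: 2A + B + 4C = 10; 3A + B + 8C = 19; 4A + B + 16C = 32.
Subtracting the first from the second: A + 4C = 9.
Subtracting the second from the third: A + 8C = 13.
Solving: C = 1, A = 5, then B = -4.
Therefore u_{15} = 75 + (-4) + 1·32768 = 32839.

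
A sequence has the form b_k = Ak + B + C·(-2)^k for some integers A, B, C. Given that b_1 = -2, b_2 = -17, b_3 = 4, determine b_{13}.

16342

The three given values yield: A + B - 2C = -2; 2A + B + 4C = -17; 3A + B - 8C = 4.
Subtracting the first from the second: A + 6C = -15.
Subtracting the second from the third: A - 12C = 21.
Solving: C = -2, A = -3, then B = -3.
Therefore b_{13} = -39 + (-3) + (-2)·(-8192) = 16342.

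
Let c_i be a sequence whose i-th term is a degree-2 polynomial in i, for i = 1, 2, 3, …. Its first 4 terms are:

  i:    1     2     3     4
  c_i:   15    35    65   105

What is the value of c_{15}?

1205

1st diffs: 20, 30, 40.
2nd diffs: 10, 10 (constant).
Newton forward-difference form: c_i = 15 + 20·C(i-1,1) + 10·C(i-1,2).
At i = 15: i-1 = 14, so c_{15} = 15 + 280 + 910 = 1205.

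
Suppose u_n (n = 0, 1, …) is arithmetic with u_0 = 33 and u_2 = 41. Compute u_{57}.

Common difference d = (41 - 33) / (2 - 0) = 4.
u_n = 33 + (n - 0)·4.
u_{57} = 33 + 57·4 = 261.

261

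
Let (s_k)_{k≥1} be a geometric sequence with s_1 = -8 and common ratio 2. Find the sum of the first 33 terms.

-68719476728

s_k = (-8)·2^(k-1).
S = (-8)·(2^33 - 1)/(2 - 1) = (-8)·(8589934592 - 1)/(1) = -68719476728.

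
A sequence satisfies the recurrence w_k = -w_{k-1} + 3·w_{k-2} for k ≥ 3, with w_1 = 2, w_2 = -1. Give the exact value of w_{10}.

Step forward from the initial values:
w_3 = 7; w_4 = -10; w_5 = 31; w_6 = -61; w_7 = 154; w_8 = -337; w_9 = 799; w_{10} = -1810.

-1810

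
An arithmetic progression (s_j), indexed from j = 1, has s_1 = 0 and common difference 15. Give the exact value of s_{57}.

s_j = 0 + (j - 1)·15.
s_{57} = 0 + 56·15 = 840.

840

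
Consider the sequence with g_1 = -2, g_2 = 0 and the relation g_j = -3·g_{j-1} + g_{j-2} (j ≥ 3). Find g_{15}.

-3086642

g_3 = -2;  g_4 = 6;  g_5 = -20;  …;  g_{12} = 85674;  g_{13} = -282962;  g_{14} = 934560;  g_{15} = -3086642.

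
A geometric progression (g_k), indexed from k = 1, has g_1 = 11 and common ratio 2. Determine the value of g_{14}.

90112

g_k = 11·2^(k-1).
g_{14} = 11·2^13 = 90112.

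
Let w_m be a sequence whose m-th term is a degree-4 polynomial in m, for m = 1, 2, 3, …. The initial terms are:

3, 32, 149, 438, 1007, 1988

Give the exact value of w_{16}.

80658

1st diffs: 29, 117, 289, 569, 981.
2nd diffs: 88, 172, 280, 412.
3rd diffs: 84, 108, 132.
4th diffs: 24, 24 (constant).
Newton forward-difference form: w_m = 3 + 29·C(m-1,1) + 88·C(m-1,2) + 84·C(m-1,3) + 24·C(m-1,4).
At m = 16: m-1 = 15, so w_{16} = 3 + 435 + 9240 + 38220 + 32760 = 80658.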